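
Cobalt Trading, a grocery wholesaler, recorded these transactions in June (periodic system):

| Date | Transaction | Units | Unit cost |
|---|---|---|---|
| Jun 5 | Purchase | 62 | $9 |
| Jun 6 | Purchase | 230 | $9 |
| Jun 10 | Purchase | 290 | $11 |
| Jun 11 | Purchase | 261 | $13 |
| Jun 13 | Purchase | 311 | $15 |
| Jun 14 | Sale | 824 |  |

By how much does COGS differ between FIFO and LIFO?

$1,866

FIFO COGS: 62 @ $9 + 230 @ $9 + 290 @ $11 + 242 @ $13 = $8,964
LIFO COGS: 311 @ $15 + 261 @ $13 + 252 @ $11 = $10,830
Difference = |$8,964 − $10,830| = $1,866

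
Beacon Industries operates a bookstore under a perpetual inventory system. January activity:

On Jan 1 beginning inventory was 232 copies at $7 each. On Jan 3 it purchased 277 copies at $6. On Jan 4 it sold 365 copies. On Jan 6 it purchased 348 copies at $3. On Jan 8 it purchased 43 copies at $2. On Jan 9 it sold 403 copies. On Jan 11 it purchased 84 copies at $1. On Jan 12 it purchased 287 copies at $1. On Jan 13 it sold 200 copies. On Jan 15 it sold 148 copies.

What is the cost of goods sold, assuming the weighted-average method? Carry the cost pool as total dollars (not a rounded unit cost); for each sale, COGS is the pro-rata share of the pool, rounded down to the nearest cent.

COGS = $4,516.07

After Jan 1: 232 on hand, pool $1,624.00 (≈ $7.0000 each)
After Jan 3: 509 on hand, pool $3,286.00 (≈ $6.4558 each)
Jan 4, sell 365: 365/509 × $3,286.00 → $2,356.36
After Jan 6: 492 on hand, pool $1,973.64 (≈ $4.0115 each)
After Jan 8: 535 on hand, pool $2,059.64 (≈ $3.8498 each)
Jan 9, sell 403: 403/535 × $2,059.64 → $1,551.46
After Jan 11: 216 on hand, pool $592.18 (≈ $2.7416 each)
After Jan 12: 503 on hand, pool $879.18 (≈ $1.7479 each)
Jan 13, sell 200: 200/503 × $879.18 → $349.57
Jan 15, sell 148: 148/303 × $529.61 → $258.68
Total COGS = $2,356.36 + $1,551.46 + $349.57 + $258.68 = $4,516.07
Ending inventory (cost pool remaining) = $270.93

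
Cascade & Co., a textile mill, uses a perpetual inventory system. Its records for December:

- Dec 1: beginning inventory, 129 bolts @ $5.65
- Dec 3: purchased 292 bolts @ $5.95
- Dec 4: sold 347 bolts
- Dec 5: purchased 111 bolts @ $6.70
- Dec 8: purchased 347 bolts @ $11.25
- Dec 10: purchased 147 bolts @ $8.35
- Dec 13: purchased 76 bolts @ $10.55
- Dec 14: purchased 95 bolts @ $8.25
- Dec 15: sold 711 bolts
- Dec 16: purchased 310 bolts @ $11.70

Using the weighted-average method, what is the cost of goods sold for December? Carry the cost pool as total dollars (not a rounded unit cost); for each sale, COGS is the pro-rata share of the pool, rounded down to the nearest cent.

After Dec 1: 129 on hand, pool $728.85 (≈ $5.6500 each)
After Dec 3: 421 on hand, pool $2,466.25 (≈ $5.8581 each)
Dec 4, sell 347: 347/421 × $2,466.25 → $2,032.75
After Dec 5: 185 on hand, pool $1,177.20 (≈ $6.3632 each)
After Dec 8: 532 on hand, pool $5,080.95 (≈ $9.5507 each)
After Dec 10: 679 on hand, pool $6,308.40 (≈ $9.2907 each)
After Dec 13: 755 on hand, pool $7,110.20 (≈ $9.4175 each)
After Dec 14: 850 on hand, pool $7,893.95 (≈ $9.2870 each)
Dec 15, sell 711: 711/850 × $7,893.95 → $6,603.05
After Dec 16: 449 on hand, pool $4,917.90 (≈ $10.9530 each)
Total COGS = $2,032.75 + $6,603.05 = $8,635.80
Ending inventory (cost pool remaining) = $4,917.90

COGS = $8,635.80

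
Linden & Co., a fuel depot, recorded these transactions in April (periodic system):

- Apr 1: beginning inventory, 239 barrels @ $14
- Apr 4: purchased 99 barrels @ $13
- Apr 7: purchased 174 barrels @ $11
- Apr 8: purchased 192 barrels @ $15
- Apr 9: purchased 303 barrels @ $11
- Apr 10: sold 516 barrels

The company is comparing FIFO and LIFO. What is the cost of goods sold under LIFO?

COGS = $6,444

FIFO COGS: 239 @ $14 + 99 @ $13 + 174 @ $11 + 4 @ $15 = $6,607
LIFO COGS: 303 @ $11 + 192 @ $15 + 21 @ $11 = $6,444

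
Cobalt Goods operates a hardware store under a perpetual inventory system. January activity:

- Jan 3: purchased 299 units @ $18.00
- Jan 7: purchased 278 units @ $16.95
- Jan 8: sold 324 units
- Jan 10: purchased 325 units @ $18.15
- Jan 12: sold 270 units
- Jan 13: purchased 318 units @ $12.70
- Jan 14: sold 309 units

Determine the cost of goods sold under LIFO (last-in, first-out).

COGS = $14,364.90

Jan 8, 324 sold [LIFO — newest first]: 278 @ $16.95 + 46 @ $18.00 = $5,540.10
Jan 12, 270 sold [LIFO — newest first]: 270 @ $18.15 = $4,900.50
Jan 14, 309 sold [LIFO — newest first]: 309 @ $12.70 = $3,924.30
Total COGS = $5,540.10 + $4,900.50 + $3,924.30 = $14,364.90
Ending inventory: 253 @ $18.00 + 55 @ $18.15 + 9 @ $12.70 = $5,666.55
Check: goods available $20,031.45 = COGS $14,364.90 + ending $5,666.55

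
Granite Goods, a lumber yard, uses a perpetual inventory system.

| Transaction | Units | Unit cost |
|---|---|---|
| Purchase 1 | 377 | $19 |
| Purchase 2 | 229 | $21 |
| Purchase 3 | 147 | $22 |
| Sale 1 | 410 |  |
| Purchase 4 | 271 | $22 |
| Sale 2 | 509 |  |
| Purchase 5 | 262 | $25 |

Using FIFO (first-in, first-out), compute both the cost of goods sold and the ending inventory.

COGS = $18,858; ending inventory = $8,860

Sale 1 (410) [FIFO — oldest first]: 377 @ $19 + 33 @ $21 = $7,856
Sale 2 (509) [FIFO — oldest first]: 196 @ $21 + 147 @ $22 + 166 @ $22 = $11,002
Total COGS = $7,856 + $11,002 = $18,858
Ending inventory: 105 @ $22 + 262 @ $25 = $8,860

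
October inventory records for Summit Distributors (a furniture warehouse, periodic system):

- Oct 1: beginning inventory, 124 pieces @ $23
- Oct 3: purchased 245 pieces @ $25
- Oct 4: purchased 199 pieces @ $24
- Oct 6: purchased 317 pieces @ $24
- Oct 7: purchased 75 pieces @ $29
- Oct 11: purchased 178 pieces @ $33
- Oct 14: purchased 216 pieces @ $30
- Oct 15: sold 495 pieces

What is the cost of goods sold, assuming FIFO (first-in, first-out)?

Oct 15, 495 sold [FIFO — oldest first]: 124 @ $23 + 245 @ $25 + 126 @ $24 = $12,001
Ending inventory: 73 @ $24 + 317 @ $24 + 75 @ $29 + 178 @ $33 + 216 @ $30 = $23,889
Check: goods available $35,890 = COGS $12,001 + ending $23,889

COGS = $12,001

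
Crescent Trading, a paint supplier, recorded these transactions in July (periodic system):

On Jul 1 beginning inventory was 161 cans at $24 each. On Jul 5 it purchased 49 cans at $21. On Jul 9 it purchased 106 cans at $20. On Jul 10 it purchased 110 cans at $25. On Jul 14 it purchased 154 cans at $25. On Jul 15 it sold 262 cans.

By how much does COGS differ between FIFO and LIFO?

$617

FIFO COGS: 161 @ $24 + 49 @ $21 + 52 @ $20 = $5,933
LIFO COGS: 154 @ $25 + 108 @ $25 = $6,550
Difference = |$5,933 − $6,550| = $617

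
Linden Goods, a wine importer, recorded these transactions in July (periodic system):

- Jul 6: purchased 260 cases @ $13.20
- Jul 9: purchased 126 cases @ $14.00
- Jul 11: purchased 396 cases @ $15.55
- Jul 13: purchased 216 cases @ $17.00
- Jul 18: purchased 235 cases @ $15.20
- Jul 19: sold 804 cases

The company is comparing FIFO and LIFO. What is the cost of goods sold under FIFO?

FIFO COGS: 260 @ $13.20 + 126 @ $14.00 + 396 @ $15.55 + 22 @ $17.00 = $11,727.80
LIFO COGS: 235 @ $15.20 + 216 @ $17.00 + 353 @ $15.55 = $12,733.15

COGS = $11,727.80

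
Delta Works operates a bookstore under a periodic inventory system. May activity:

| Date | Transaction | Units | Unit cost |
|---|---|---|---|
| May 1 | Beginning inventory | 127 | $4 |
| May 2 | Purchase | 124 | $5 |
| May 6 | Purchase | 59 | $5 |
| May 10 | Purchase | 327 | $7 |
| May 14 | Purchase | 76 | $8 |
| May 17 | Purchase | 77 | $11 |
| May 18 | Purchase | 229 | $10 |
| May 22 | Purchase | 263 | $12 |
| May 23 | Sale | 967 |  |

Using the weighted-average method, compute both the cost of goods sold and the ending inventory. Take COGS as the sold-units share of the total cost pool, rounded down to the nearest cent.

COGS = $8,005.28; ending inventory = $2,607.72

May 23, sell 967: 967/1282 × $10,613.00 → $8,005.28
Ending inventory (cost pool remaining) = $2,607.72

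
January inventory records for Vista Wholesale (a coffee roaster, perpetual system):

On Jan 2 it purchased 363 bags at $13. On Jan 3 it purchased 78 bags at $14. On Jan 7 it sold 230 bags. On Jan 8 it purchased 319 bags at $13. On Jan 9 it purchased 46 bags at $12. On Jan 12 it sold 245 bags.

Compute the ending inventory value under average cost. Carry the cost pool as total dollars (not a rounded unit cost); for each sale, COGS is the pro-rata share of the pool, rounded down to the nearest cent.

After Jan 2: 363 on hand, pool $4,719.00 (≈ $13.0000 each)
After Jan 3: 441 on hand, pool $5,811.00 (≈ $13.1769 each)
Jan 7, sell 230: 230/441 × $5,811.00 → $3,030.68
After Jan 8: 530 on hand, pool $6,927.32 (≈ $13.0704 each)
After Jan 9: 576 on hand, pool $7,479.32 (≈ $12.9849 each)
Jan 12, sell 245: 245/576 × $7,479.32 → $3,181.30
Total COGS = $3,030.68 + $3,181.30 = $6,211.98
Ending inventory (cost pool remaining) = $4,298.02
Check: goods available $10,510.00 = COGS $6,211.98 + ending $4,298.02

Ending inventory = $4,298.02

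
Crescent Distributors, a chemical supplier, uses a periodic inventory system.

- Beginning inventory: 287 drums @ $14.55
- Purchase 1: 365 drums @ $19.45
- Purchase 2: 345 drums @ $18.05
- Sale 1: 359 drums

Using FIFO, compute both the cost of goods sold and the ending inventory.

COGS = $5,576.25; ending inventory = $11,926.10

Sale 1 (359) [FIFO — oldest first]: 287 @ $14.55 + 72 @ $19.45 = $5,576.25
Ending inventory: 293 @ $19.45 + 345 @ $18.05 = $11,926.10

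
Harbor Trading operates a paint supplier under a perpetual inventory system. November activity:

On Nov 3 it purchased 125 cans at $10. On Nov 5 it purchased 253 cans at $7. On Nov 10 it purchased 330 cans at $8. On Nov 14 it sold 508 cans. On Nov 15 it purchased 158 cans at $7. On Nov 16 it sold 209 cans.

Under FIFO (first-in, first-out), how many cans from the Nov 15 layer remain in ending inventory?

149

Nov 14, 508 sold [FIFO — oldest first]: 125 @ $10 + 253 @ $7 + 130 @ $8 = $4,061
Nov 16, 209 sold [FIFO — oldest first]: 200 @ $8 + 9 @ $7 = $1,663
Total COGS = $4,061 + $1,663 = $5,724
Ending inventory: 149 @ $7 = $1,043
Check: goods available $6,767 = COGS $5,724 + ending $1,043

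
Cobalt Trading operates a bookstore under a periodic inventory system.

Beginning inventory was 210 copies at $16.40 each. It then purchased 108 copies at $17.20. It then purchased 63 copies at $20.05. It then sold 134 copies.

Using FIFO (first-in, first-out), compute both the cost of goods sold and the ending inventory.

COGS = $2,197.60; ending inventory = $4,367.15

Sale 1 (134) [FIFO — oldest first]: 134 @ $16.40 = $2,197.60
Ending inventory: 76 @ $16.40 + 108 @ $17.20 + 63 @ $20.05 = $4,367.15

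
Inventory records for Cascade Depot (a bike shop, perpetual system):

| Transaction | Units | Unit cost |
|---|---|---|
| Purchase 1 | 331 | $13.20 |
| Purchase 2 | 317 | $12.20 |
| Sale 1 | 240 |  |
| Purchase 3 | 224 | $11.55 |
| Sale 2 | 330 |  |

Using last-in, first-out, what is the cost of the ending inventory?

Sale 1 (240) [LIFO — newest first]: 240 @ $12.20 = $2,928.00
Sale 2 (330) [LIFO — newest first]: 224 @ $11.55 + 77 @ $12.20 + 29 @ $13.20 = $3,909.40
Total COGS = $2,928.00 + $3,909.40 = $6,837.40
Ending inventory: 302 @ $13.20 = $3,986.40

Ending inventory = $3,986.40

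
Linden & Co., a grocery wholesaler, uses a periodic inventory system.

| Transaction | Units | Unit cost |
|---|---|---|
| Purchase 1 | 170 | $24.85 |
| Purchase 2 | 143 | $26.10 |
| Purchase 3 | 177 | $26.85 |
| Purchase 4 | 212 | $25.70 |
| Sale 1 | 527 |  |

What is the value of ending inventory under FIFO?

Ending inventory = $4,497.50

Sale 1 (527) [FIFO — oldest first]: 170 @ $24.85 + 143 @ $26.10 + 177 @ $26.85 + 37 @ $25.70 = $13,660.15
Ending inventory: 175 @ $25.70 = $4,497.50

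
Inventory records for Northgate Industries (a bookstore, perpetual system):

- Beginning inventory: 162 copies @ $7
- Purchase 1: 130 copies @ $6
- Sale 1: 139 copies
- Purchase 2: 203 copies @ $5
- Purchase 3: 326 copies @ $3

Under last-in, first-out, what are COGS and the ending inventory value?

COGS = $843; ending inventory = $3,064

Sale 1 (139) [LIFO — newest first]: 130 @ $6 + 9 @ $7 = $843
Ending inventory: 153 @ $7 + 203 @ $5 + 326 @ $3 = $3,064
Check: goods available $3,907 = COGS $843 + ending $3,064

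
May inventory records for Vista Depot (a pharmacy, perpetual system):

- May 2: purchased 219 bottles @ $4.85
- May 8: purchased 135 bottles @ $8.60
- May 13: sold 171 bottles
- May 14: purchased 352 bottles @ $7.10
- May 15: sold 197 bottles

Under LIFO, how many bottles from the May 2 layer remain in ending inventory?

183

May 13, 171 sold [LIFO — newest first]: 135 @ $8.60 + 36 @ $4.85 = $1,335.60
May 15, 197 sold [LIFO — newest first]: 197 @ $7.10 = $1,398.70
Total COGS = $1,335.60 + $1,398.70 = $2,734.30
Ending inventory: 183 @ $4.85 + 155 @ $7.10 = $1,988.05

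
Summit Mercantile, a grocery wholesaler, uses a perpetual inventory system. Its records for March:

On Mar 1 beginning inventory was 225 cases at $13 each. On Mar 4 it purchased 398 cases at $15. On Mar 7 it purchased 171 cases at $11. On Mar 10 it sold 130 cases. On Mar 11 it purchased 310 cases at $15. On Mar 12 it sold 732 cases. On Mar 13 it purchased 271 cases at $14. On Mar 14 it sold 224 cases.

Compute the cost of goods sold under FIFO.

COGS = $15,156

Mar 10, 130 sold [FIFO — oldest first]: 130 @ $13 = $1,690
Mar 12, 732 sold [FIFO — oldest first]: 95 @ $13 + 398 @ $15 + 171 @ $11 + 68 @ $15 = $10,106
Mar 14, 224 sold [FIFO — oldest first]: 224 @ $15 = $3,360
Total COGS = $1,690 + $10,106 + $3,360 = $15,156
Ending inventory: 18 @ $15 + 271 @ $14 = $4,064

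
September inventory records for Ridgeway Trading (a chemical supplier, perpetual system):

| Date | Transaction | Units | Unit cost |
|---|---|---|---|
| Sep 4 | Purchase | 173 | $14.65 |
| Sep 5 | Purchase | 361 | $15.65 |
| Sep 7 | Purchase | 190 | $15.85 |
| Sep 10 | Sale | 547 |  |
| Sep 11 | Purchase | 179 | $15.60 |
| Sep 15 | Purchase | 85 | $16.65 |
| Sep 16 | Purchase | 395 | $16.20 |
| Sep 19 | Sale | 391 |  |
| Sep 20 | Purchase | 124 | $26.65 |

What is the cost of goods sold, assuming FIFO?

Sep 10, 547 sold [FIFO — oldest first]: 173 @ $14.65 + 361 @ $15.65 + 13 @ $15.85 = $8,390.15
Sep 19, 391 sold [FIFO — oldest first]: 177 @ $15.85 + 179 @ $15.60 + 35 @ $16.65 = $6,180.60
Total COGS = $8,390.15 + $6,180.60 = $14,570.75
Ending inventory: 50 @ $16.65 + 395 @ $16.20 + 124 @ $26.65 = $10,536.10

COGS = $14,570.75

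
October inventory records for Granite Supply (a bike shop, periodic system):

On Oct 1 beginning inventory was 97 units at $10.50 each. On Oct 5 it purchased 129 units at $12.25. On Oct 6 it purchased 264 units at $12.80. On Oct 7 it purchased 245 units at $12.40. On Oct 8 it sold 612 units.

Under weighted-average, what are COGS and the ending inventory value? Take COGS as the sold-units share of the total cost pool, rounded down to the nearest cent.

COGS = $7,507.15; ending inventory = $1,508.80

Oct 8, sell 612: 612/735 × $9,015.95 → $7,507.15
Ending inventory (cost pool remaining) = $1,508.80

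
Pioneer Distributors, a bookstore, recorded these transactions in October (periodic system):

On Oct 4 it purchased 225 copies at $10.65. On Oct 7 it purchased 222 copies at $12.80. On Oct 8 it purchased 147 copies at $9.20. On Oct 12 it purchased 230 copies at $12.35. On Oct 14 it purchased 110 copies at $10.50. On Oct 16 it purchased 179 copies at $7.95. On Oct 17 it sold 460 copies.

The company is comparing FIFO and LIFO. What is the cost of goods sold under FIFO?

FIFO COGS: 225 @ $10.65 + 222 @ $12.80 + 13 @ $9.20 = $5,357.45
LIFO COGS: 179 @ $7.95 + 110 @ $10.50 + 171 @ $12.35 = $4,689.90

COGS = $5,357.45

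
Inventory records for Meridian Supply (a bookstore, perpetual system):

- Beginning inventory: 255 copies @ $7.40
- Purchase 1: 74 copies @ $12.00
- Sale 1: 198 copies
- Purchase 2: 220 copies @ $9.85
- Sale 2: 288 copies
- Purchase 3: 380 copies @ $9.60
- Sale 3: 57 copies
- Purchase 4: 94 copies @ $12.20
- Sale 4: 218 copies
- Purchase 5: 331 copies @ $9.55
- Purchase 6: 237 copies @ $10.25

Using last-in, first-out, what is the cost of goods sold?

Sale 1 (198) [LIFO — newest first]: 74 @ $12.00 + 124 @ $7.40 = $1,805.60
Sale 2 (288) [LIFO — newest first]: 220 @ $9.85 + 68 @ $7.40 = $2,670.20
Sale 3 (57) [LIFO — newest first]: 57 @ $9.60 = $547.20
Sale 4 (218) [LIFO — newest first]: 94 @ $12.20 + 124 @ $9.60 = $2,337.20
Total COGS = $1,805.60 + $2,670.20 + $547.20 + $2,337.20 = $7,360.20
Ending inventory: 63 @ $7.40 + 199 @ $9.60 + 331 @ $9.55 + 237 @ $10.25 = $7,966.90

COGS = $7,360.20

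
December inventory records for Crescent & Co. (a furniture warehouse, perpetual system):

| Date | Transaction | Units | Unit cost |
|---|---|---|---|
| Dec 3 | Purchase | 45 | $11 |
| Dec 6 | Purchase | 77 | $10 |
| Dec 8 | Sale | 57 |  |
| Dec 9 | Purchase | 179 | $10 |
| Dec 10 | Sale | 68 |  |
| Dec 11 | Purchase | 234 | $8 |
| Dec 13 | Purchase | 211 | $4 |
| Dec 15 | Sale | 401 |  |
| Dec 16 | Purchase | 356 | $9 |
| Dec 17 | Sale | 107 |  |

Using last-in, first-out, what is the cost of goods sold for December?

COGS = $4,577

Dec 8, 57 sold [LIFO — newest first]: 57 @ $10 = $570
Dec 10, 68 sold [LIFO — newest first]: 68 @ $10 = $680
Dec 15, 401 sold [LIFO — newest first]: 211 @ $4 + 190 @ $8 = $2,364
Dec 17, 107 sold [LIFO — newest first]: 107 @ $9 = $963
Total COGS = $570 + $680 + $2,364 + $963 = $4,577
Ending inventory: 45 @ $11 + 20 @ $10 + 111 @ $10 + 44 @ $8 + 249 @ $9 = $4,398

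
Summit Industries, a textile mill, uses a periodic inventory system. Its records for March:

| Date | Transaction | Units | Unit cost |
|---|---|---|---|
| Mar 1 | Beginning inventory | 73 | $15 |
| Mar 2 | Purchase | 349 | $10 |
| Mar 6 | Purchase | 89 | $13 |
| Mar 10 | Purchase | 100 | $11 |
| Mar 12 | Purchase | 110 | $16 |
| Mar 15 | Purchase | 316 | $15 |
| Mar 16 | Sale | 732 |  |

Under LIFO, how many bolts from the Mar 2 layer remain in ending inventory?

Mar 16, 732 sold [LIFO — newest first]: 316 @ $15 + 110 @ $16 + 100 @ $11 + 89 @ $13 + 117 @ $10 = $9,927
Ending inventory: 73 @ $15 + 232 @ $10 = $3,415
Check: goods available $13,342 = COGS $9,927 + ending $3,415

232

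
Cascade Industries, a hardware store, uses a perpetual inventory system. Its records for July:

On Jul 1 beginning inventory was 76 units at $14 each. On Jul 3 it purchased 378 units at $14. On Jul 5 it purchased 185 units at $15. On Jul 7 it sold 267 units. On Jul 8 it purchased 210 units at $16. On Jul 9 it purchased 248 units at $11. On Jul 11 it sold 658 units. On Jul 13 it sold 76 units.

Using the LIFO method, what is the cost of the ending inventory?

Ending inventory = $1,344

Jul 7, 267 sold [LIFO — newest first]: 185 @ $15 + 82 @ $14 = $3,923
Jul 11, 658 sold [LIFO — newest first]: 248 @ $11 + 210 @ $16 + 200 @ $14 = $8,888
Jul 13, 76 sold [LIFO — newest first]: 76 @ $14 = $1,064
Total COGS = $3,923 + $8,888 + $1,064 = $13,875
Ending inventory: 76 @ $14 + 20 @ $14 = $1,344
Check: goods available $15,219 = COGS $13,875 + ending $1,344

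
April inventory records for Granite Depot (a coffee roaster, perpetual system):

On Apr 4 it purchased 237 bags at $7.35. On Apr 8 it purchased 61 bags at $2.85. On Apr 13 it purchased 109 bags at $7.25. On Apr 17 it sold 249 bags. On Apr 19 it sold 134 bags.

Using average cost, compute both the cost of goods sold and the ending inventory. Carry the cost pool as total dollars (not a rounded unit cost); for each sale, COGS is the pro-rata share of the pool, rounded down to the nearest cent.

After Apr 4: 237 on hand, pool $1,741.95 (≈ $7.3500 each)
After Apr 8: 298 on hand, pool $1,915.80 (≈ $6.4289 each)
After Apr 13: 407 on hand, pool $2,706.05 (≈ $6.6488 each)
Apr 17, sell 249: 249/407 × $2,706.05 → $1,655.54
Apr 19, sell 134: 134/158 × $1,050.51 → $890.93
Total COGS = $1,655.54 + $890.93 = $2,546.47
Ending inventory (cost pool remaining) = $159.58

COGS = $2,546.47; ending inventory = $159.58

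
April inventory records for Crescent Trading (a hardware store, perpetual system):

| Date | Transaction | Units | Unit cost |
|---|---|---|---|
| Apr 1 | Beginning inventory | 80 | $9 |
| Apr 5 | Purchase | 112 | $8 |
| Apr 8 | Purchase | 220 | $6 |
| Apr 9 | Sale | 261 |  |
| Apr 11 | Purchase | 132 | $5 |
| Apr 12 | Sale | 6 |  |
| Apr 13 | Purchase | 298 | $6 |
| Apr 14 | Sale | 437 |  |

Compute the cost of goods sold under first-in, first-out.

Apr 9, 261 sold [FIFO — oldest first]: 80 @ $9 + 112 @ $8 + 69 @ $6 = $2,030
Apr 12, 6 sold [FIFO — oldest first]: 6 @ $6 = $36
Apr 14, 437 sold [FIFO — oldest first]: 145 @ $6 + 132 @ $5 + 160 @ $6 = $2,490
Total COGS = $2,030 + $36 + $2,490 = $4,556
Ending inventory: 138 @ $6 = $828
Check: goods available $5,384 = COGS $4,556 + ending $828

COGS = $4,556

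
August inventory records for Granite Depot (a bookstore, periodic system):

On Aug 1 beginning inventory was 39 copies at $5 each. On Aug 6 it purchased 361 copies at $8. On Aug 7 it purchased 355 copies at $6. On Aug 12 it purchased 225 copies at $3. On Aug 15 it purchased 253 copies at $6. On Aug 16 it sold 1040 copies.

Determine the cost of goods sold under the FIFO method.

COGS = $6,248

Aug 16, 1040 sold [FIFO — oldest first]: 39 @ $5 + 361 @ $8 + 355 @ $6 + 225 @ $3 + 60 @ $6 = $6,248
Ending inventory: 193 @ $6 = $1,158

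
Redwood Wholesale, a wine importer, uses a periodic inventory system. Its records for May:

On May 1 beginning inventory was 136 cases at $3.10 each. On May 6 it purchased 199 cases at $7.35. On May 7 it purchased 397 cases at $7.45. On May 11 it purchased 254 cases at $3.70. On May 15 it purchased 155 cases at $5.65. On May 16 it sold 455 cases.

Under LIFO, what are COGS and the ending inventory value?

May 16, 455 sold [LIFO — newest first]: 155 @ $5.65 + 254 @ $3.70 + 46 @ $7.45 = $2,158.25
Ending inventory: 136 @ $3.10 + 199 @ $7.35 + 351 @ $7.45 = $4,499.20

COGS = $2,158.25; ending inventory = $4,499.20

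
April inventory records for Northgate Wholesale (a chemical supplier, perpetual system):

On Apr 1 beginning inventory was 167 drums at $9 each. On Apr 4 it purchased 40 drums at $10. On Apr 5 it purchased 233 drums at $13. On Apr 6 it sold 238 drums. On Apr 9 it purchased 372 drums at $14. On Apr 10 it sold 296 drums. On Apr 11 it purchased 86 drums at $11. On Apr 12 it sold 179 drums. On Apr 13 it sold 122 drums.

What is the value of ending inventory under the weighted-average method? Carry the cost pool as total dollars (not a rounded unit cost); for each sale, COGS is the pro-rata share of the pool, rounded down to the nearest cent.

After Apr 1: 167 on hand, pool $1,503.00 (≈ $9.0000 each)
After Apr 4: 207 on hand, pool $1,903.00 (≈ $9.1932 each)
After Apr 5: 440 on hand, pool $4,932.00 (≈ $11.2091 each)
Apr 6, sell 238: 238/440 × $4,932.00 → $2,667.76
After Apr 9: 574 on hand, pool $7,472.24 (≈ $13.0178 each)
Apr 10, sell 296: 296/574 × $7,472.24 → $3,853.28
After Apr 11: 364 on hand, pool $4,564.96 (≈ $12.5411 each)
Apr 12, sell 179: 179/364 × $4,564.96 → $2,244.85
Apr 13, sell 122: 122/185 × $2,320.11 → $1,530.01
Total COGS = $2,667.76 + $3,853.28 + $2,244.85 + $1,530.01 = $10,295.90
Ending inventory (cost pool remaining) = $790.10

Ending inventory = $790.10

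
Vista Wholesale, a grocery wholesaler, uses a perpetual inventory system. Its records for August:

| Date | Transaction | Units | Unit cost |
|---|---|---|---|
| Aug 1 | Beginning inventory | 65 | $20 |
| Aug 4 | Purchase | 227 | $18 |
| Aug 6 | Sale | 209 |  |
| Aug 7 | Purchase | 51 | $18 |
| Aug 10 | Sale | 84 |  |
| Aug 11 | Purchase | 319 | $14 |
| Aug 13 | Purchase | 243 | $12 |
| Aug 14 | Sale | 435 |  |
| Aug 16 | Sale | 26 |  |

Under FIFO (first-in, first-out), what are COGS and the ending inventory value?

COGS = $11,874; ending inventory = $1,812

Aug 6, 209 sold [FIFO — oldest first]: 65 @ $20 + 144 @ $18 = $3,892
Aug 10, 84 sold [FIFO — oldest first]: 83 @ $18 + 1 @ $18 = $1,512
Aug 14, 435 sold [FIFO — oldest first]: 50 @ $18 + 319 @ $14 + 66 @ $12 = $6,158
Aug 16, 26 sold [FIFO — oldest first]: 26 @ $12 = $312
Total COGS = $3,892 + $1,512 + $6,158 + $312 = $11,874
Ending inventory: 151 @ $12 = $1,812
Check: goods available $13,686 = COGS $11,874 + ending $1,812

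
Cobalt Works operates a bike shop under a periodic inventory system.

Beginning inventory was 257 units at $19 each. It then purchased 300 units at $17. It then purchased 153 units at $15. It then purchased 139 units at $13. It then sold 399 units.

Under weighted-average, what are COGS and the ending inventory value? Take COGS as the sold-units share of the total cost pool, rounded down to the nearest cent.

COGS = $6,619.45; ending inventory = $7,465.55

Sale 1, sell 399: 399/849 × $14,085.00 → $6,619.45
Ending inventory (cost pool remaining) = $7,465.55
Check: goods available $14,085.00 = COGS $6,619.45 + ending $7,465.55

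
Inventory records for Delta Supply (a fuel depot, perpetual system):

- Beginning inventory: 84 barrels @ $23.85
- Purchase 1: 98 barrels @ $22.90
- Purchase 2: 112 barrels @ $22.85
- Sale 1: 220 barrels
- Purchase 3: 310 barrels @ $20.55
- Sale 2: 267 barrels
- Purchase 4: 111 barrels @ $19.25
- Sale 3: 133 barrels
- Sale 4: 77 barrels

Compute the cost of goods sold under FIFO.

Sale 1 (220) [FIFO — oldest first]: 84 @ $23.85 + 98 @ $22.90 + 38 @ $22.85 = $5,115.90
Sale 2 (267) [FIFO — oldest first]: 74 @ $22.85 + 193 @ $20.55 = $5,657.05
Sale 3 (133) [FIFO — oldest first]: 117 @ $20.55 + 16 @ $19.25 = $2,712.35
Sale 4 (77) [FIFO — oldest first]: 77 @ $19.25 = $1,482.25
Total COGS = $5,115.90 + $5,657.05 + $2,712.35 + $1,482.25 = $14,967.55
Ending inventory: 18 @ $19.25 = $346.50

COGS = $14,967.55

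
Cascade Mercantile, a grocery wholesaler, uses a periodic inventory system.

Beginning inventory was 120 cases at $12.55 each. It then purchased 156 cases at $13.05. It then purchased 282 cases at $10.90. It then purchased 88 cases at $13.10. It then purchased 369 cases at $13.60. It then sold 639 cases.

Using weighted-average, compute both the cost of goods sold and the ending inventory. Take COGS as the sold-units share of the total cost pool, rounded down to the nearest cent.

COGS = $8,050.01; ending inventory = $4,736.79

Sale 1, sell 639: 639/1015 × $12,786.80 → $8,050.01
Ending inventory (cost pool remaining) = $4,736.79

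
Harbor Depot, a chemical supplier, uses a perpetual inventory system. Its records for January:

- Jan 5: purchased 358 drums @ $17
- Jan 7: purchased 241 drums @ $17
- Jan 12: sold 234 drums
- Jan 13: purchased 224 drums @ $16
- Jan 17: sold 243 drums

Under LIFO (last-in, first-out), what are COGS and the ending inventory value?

Jan 12, 234 sold [LIFO — newest first]: 234 @ $17 = $3,978
Jan 17, 243 sold [LIFO — newest first]: 224 @ $16 + 7 @ $17 + 12 @ $17 = $3,907
Total COGS = $3,978 + $3,907 = $7,885
Ending inventory: 346 @ $17 = $5,882
Check: goods available $13,767 = COGS $7,885 + ending $5,882

COGS = $7,885; ending inventory = $5,882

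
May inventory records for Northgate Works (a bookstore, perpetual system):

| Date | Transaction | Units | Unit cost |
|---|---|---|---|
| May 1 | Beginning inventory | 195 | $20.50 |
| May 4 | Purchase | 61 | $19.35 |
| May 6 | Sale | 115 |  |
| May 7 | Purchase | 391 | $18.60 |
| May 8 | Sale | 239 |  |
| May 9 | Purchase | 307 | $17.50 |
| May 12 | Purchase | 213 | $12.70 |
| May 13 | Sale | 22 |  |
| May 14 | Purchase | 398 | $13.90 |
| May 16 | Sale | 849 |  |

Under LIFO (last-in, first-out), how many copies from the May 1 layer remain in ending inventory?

141

May 6, 115 sold [LIFO — newest first]: 61 @ $19.35 + 54 @ $20.50 = $2,287.35
May 8, 239 sold [LIFO — newest first]: 239 @ $18.60 = $4,445.40
May 13, 22 sold [LIFO — newest first]: 22 @ $12.70 = $279.40
May 16, 849 sold [LIFO — newest first]: 398 @ $13.90 + 191 @ $12.70 + 260 @ $17.50 = $12,507.90
Total COGS = $2,287.35 + $4,445.40 + $279.40 + $12,507.90 = $19,520.05
Ending inventory: 141 @ $20.50 + 152 @ $18.60 + 47 @ $17.50 = $6,540.20
Check: goods available $26,060.25 = COGS $19,520.05 + ending $6,540.20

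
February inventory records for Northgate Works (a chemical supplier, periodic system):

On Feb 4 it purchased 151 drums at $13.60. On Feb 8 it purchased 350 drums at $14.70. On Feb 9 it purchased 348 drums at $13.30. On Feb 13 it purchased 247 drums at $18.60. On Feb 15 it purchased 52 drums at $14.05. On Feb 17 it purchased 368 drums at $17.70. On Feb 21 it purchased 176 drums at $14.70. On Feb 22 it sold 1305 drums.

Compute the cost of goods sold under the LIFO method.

Feb 22, 1305 sold [LIFO — newest first]: 176 @ $14.70 + 368 @ $17.70 + 52 @ $14.05 + 247 @ $18.60 + 348 @ $13.30 + 114 @ $14.70 = $20,729.80
Ending inventory: 151 @ $13.60 + 236 @ $14.70 = $5,522.80

COGS = $20,729.80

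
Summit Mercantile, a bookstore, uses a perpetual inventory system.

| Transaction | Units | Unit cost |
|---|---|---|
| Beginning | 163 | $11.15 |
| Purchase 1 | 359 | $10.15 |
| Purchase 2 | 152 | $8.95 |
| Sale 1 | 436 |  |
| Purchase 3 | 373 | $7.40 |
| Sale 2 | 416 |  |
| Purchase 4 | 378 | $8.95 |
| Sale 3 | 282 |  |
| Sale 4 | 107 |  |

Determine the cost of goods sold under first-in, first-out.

Sale 1 (436) [FIFO — oldest first]: 163 @ $11.15 + 273 @ $10.15 = $4,588.40
Sale 2 (416) [FIFO — oldest first]: 86 @ $10.15 + 152 @ $8.95 + 178 @ $7.40 = $3,550.50
Sale 3 (282) [FIFO — oldest first]: 195 @ $7.40 + 87 @ $8.95 = $2,221.65
Sale 4 (107) [FIFO — oldest first]: 107 @ $8.95 = $957.65
Total COGS = $4,588.40 + $3,550.50 + $2,221.65 + $957.65 = $11,318.20
Ending inventory: 184 @ $8.95 = $1,646.80

COGS = $11,318.20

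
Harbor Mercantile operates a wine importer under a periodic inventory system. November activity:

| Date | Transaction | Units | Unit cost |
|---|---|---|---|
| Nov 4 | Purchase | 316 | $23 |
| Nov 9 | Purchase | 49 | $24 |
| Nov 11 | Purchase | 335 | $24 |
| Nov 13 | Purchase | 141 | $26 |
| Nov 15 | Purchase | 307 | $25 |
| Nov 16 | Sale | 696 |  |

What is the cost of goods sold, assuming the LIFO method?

Nov 16, 696 sold [LIFO — newest first]: 307 @ $25 + 141 @ $26 + 248 @ $24 = $17,293
Ending inventory: 316 @ $23 + 49 @ $24 + 87 @ $24 = $10,532

COGS = $17,293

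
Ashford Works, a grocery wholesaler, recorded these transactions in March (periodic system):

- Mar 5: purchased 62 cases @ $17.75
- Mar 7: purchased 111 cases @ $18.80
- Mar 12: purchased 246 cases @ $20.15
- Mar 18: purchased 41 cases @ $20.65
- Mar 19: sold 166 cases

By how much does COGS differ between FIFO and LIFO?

FIFO COGS: 62 @ $17.75 + 104 @ $18.80 = $3,055.70
LIFO COGS: 41 @ $20.65 + 125 @ $20.15 = $3,365.40
Difference = |$3,055.70 − $3,365.40| = $309.70

$309.70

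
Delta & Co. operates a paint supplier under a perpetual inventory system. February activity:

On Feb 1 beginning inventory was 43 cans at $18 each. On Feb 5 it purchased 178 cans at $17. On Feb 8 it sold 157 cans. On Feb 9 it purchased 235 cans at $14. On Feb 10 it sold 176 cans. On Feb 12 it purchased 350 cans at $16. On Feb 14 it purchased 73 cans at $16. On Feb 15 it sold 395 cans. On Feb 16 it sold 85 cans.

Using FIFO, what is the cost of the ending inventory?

Feb 8, 157 sold [FIFO — oldest first]: 43 @ $18 + 114 @ $17 = $2,712
Feb 10, 176 sold [FIFO — oldest first]: 64 @ $17 + 112 @ $14 = $2,656
Feb 15, 395 sold [FIFO — oldest first]: 123 @ $14 + 272 @ $16 = $6,074
Feb 16, 85 sold [FIFO — oldest first]: 78 @ $16 + 7 @ $16 = $1,360
Total COGS = $2,712 + $2,656 + $6,074 + $1,360 = $12,802
Ending inventory: 66 @ $16 = $1,056
Check: goods available $13,858 = COGS $12,802 + ending $1,056

Ending inventory = $1,056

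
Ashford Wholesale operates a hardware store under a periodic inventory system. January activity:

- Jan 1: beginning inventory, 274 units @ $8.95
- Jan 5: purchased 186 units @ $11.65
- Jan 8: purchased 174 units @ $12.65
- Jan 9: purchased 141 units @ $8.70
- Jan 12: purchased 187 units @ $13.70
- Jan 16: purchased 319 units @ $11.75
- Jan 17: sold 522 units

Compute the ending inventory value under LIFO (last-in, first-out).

Ending inventory = $7,907.80

Jan 17, 522 sold [LIFO — newest first]: 319 @ $11.75 + 187 @ $13.70 + 16 @ $8.70 = $6,449.35
Ending inventory: 274 @ $8.95 + 186 @ $11.65 + 174 @ $12.65 + 125 @ $8.70 = $7,907.80
Check: goods available $14,357.15 = COGS $6,449.35 + ending $7,907.80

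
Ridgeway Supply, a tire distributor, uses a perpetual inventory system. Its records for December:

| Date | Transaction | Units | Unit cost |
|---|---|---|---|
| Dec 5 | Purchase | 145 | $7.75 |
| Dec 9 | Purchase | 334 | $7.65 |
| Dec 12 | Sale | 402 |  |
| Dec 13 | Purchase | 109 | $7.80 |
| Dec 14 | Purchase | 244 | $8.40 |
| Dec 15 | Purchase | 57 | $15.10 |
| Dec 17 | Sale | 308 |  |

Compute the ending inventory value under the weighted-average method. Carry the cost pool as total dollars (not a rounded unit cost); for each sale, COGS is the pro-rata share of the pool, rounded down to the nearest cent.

After Dec 5: 145 on hand, pool $1,123.75 (≈ $7.7500 each)
After Dec 9: 479 on hand, pool $3,678.85 (≈ $7.6803 each)
Dec 12, sell 402: 402/479 × $3,678.85 → $3,087.46
After Dec 13: 186 on hand, pool $1,441.59 (≈ $7.7505 each)
After Dec 14: 430 on hand, pool $3,491.19 (≈ $8.1190 each)
After Dec 15: 487 on hand, pool $4,351.89 (≈ $8.9361 each)
Dec 17, sell 308: 308/487 × $4,351.89 → $2,752.32
Total COGS = $3,087.46 + $2,752.32 = $5,839.78
Ending inventory (cost pool remaining) = $1,599.57

Ending inventory = $1,599.57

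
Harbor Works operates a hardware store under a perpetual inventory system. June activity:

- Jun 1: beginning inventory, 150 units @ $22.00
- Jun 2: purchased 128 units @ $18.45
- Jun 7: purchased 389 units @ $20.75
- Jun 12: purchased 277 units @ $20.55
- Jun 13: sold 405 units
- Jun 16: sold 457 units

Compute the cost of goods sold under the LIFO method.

Jun 13, 405 sold [LIFO — newest first]: 277 @ $20.55 + 128 @ $20.75 = $8,348.35
Jun 16, 457 sold [LIFO — newest first]: 261 @ $20.75 + 128 @ $18.45 + 68 @ $22.00 = $9,273.35
Total COGS = $8,348.35 + $9,273.35 = $17,621.70
Ending inventory: 82 @ $22.00 = $1,804.00

COGS = $17,621.70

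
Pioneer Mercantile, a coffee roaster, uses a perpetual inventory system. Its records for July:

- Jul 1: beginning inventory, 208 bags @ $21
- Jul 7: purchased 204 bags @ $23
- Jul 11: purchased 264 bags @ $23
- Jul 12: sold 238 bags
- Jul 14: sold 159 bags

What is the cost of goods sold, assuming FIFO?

Jul 12, 238 sold [FIFO — oldest first]: 208 @ $21 + 30 @ $23 = $5,058
Jul 14, 159 sold [FIFO — oldest first]: 159 @ $23 = $3,657
Total COGS = $5,058 + $3,657 = $8,715
Ending inventory: 15 @ $23 + 264 @ $23 = $6,417

COGS = $8,715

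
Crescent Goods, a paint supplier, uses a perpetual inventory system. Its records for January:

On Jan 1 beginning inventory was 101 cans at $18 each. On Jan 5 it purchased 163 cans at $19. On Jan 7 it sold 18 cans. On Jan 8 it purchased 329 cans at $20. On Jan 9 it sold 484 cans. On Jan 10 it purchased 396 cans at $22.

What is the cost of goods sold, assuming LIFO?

Jan 7, 18 sold [LIFO — newest first]: 18 @ $19 = $342
Jan 9, 484 sold [LIFO — newest first]: 329 @ $20 + 145 @ $19 + 10 @ $18 = $9,515
Total COGS = $342 + $9,515 = $9,857
Ending inventory: 91 @ $18 + 396 @ $22 = $10,350

COGS = $9,857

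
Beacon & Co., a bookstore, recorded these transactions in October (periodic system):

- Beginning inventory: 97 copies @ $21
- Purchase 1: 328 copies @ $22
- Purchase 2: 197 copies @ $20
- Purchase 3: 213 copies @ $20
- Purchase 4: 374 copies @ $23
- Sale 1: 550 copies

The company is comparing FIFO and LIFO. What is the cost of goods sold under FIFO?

COGS = $11,753

FIFO COGS: 97 @ $21 + 328 @ $22 + 125 @ $20 = $11,753
LIFO COGS: 374 @ $23 + 176 @ $20 = $12,122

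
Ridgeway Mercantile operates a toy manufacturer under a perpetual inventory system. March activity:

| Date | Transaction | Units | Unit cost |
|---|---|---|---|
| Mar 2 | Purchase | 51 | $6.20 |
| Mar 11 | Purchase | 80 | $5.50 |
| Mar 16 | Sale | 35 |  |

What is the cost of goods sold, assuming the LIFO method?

Mar 16, 35 sold [LIFO — newest first]: 35 @ $5.50 = $192.50
Ending inventory: 51 @ $6.20 + 45 @ $5.50 = $563.70
Check: goods available $756.20 = COGS $192.50 + ending $563.70

COGS = $192.50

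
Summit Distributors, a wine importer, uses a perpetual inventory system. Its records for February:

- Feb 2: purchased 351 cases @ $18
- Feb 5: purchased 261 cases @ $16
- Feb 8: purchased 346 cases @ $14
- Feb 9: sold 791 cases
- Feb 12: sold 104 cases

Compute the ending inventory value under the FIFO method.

Ending inventory = $882

Feb 9, 791 sold [FIFO — oldest first]: 351 @ $18 + 261 @ $16 + 179 @ $14 = $13,000
Feb 12, 104 sold [FIFO — oldest first]: 104 @ $14 = $1,456
Total COGS = $13,000 + $1,456 = $14,456
Ending inventory: 63 @ $14 = $882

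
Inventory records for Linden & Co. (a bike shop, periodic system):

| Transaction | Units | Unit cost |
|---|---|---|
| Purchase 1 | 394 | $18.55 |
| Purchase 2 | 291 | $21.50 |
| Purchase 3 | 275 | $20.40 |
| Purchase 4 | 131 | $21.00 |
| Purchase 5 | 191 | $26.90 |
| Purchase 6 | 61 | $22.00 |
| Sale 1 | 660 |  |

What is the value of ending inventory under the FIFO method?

Ending inventory = $15,378.40

Sale 1 (660) [FIFO — oldest first]: 394 @ $18.55 + 266 @ $21.50 = $13,027.70
Ending inventory: 25 @ $21.50 + 275 @ $20.40 + 131 @ $21.00 + 191 @ $26.90 + 61 @ $22.00 = $15,378.40
Check: goods available $28,406.10 = COGS $13,027.70 + ending $15,378.40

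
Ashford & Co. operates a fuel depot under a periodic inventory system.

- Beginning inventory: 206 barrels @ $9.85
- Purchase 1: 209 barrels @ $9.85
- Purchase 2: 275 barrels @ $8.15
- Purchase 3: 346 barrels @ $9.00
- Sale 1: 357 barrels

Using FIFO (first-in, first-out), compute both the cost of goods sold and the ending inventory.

Sale 1 (357) [FIFO — oldest first]: 206 @ $9.85 + 151 @ $9.85 = $3,516.45
Ending inventory: 58 @ $9.85 + 275 @ $8.15 + 346 @ $9.00 = $5,926.55

COGS = $3,516.45; ending inventory = $5,926.55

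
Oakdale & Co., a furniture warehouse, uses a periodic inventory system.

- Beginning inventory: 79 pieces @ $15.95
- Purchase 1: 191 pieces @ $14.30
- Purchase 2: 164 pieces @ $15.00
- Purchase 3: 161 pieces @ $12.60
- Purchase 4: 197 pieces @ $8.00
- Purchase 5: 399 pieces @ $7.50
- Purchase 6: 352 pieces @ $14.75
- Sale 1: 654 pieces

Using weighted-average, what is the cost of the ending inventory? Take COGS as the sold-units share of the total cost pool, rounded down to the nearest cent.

Sale 1, sell 654: 654/1543 × $18,240.45 → $7,731.20
Ending inventory (cost pool remaining) = $10,509.25

Ending inventory = $10,509.25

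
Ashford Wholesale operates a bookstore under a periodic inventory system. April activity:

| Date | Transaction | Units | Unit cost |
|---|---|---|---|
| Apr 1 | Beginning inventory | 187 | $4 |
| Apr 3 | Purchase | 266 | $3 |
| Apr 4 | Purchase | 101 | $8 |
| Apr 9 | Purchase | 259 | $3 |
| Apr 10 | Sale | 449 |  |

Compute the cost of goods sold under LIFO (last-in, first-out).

COGS = $1,852

Apr 10, 449 sold [LIFO — newest first]: 259 @ $3 + 101 @ $8 + 89 @ $3 = $1,852
Ending inventory: 187 @ $4 + 177 @ $3 = $1,279
Check: goods available $3,131 = COGS $1,852 + ending $1,279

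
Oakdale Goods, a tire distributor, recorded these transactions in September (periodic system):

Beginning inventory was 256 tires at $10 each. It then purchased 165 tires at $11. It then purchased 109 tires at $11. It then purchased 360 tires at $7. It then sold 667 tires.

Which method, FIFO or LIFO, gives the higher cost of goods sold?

FIFO COGS: 256 @ $10 + 165 @ $11 + 109 @ $11 + 137 @ $7 = $6,533
LIFO COGS: 360 @ $7 + 109 @ $11 + 165 @ $11 + 33 @ $10 = $5,864

FIFO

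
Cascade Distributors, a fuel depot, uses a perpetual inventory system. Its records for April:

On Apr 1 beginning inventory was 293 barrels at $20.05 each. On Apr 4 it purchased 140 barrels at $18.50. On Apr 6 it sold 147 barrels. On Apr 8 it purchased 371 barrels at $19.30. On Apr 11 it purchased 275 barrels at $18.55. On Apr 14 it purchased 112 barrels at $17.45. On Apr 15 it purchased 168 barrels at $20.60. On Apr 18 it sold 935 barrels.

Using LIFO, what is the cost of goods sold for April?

Apr 6, 147 sold [LIFO — newest first]: 140 @ $18.50 + 7 @ $20.05 = $2,730.35
Apr 18, 935 sold [LIFO — newest first]: 168 @ $20.60 + 112 @ $17.45 + 275 @ $18.55 + 371 @ $19.30 + 9 @ $20.05 = $17,857.20
Total COGS = $2,730.35 + $17,857.20 = $20,587.55
Ending inventory: 277 @ $20.05 = $5,553.85
Check: goods available $26,141.40 = COGS $20,587.55 + ending $5,553.85

COGS = $20,587.55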